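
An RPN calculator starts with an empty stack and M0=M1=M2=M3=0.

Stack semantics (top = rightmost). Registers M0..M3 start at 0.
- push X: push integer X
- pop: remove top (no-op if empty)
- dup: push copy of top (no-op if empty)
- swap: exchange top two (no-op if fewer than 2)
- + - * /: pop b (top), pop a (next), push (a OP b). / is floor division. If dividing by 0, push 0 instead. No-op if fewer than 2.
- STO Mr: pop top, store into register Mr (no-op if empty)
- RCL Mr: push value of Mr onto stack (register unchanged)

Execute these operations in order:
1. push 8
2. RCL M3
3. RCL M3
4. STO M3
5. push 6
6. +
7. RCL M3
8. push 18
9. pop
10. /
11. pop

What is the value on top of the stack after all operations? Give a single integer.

After op 1 (push 8): stack=[8] mem=[0,0,0,0]
After op 2 (RCL M3): stack=[8,0] mem=[0,0,0,0]
After op 3 (RCL M3): stack=[8,0,0] mem=[0,0,0,0]
After op 4 (STO M3): stack=[8,0] mem=[0,0,0,0]
After op 5 (push 6): stack=[8,0,6] mem=[0,0,0,0]
After op 6 (+): stack=[8,6] mem=[0,0,0,0]
After op 7 (RCL M3): stack=[8,6,0] mem=[0,0,0,0]
After op 8 (push 18): stack=[8,6,0,18] mem=[0,0,0,0]
After op 9 (pop): stack=[8,6,0] mem=[0,0,0,0]
After op 10 (/): stack=[8,0] mem=[0,0,0,0]
After op 11 (pop): stack=[8] mem=[0,0,0,0]

Answer: 8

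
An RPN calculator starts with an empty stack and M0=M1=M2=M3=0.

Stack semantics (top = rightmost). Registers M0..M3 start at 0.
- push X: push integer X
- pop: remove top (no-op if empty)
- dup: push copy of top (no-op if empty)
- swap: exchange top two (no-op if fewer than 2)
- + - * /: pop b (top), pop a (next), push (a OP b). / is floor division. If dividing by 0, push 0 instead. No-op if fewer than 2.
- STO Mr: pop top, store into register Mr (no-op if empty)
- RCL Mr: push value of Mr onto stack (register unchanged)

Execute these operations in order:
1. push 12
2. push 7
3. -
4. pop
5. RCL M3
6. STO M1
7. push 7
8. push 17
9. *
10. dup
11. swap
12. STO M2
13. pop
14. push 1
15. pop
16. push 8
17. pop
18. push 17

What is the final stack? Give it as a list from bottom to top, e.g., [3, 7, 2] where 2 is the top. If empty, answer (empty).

After op 1 (push 12): stack=[12] mem=[0,0,0,0]
After op 2 (push 7): stack=[12,7] mem=[0,0,0,0]
After op 3 (-): stack=[5] mem=[0,0,0,0]
After op 4 (pop): stack=[empty] mem=[0,0,0,0]
After op 5 (RCL M3): stack=[0] mem=[0,0,0,0]
After op 6 (STO M1): stack=[empty] mem=[0,0,0,0]
After op 7 (push 7): stack=[7] mem=[0,0,0,0]
After op 8 (push 17): stack=[7,17] mem=[0,0,0,0]
After op 9 (*): stack=[119] mem=[0,0,0,0]
After op 10 (dup): stack=[119,119] mem=[0,0,0,0]
After op 11 (swap): stack=[119,119] mem=[0,0,0,0]
After op 12 (STO M2): stack=[119] mem=[0,0,119,0]
After op 13 (pop): stack=[empty] mem=[0,0,119,0]
After op 14 (push 1): stack=[1] mem=[0,0,119,0]
After op 15 (pop): stack=[empty] mem=[0,0,119,0]
After op 16 (push 8): stack=[8] mem=[0,0,119,0]
After op 17 (pop): stack=[empty] mem=[0,0,119,0]
After op 18 (push 17): stack=[17] mem=[0,0,119,0]

Answer: [17]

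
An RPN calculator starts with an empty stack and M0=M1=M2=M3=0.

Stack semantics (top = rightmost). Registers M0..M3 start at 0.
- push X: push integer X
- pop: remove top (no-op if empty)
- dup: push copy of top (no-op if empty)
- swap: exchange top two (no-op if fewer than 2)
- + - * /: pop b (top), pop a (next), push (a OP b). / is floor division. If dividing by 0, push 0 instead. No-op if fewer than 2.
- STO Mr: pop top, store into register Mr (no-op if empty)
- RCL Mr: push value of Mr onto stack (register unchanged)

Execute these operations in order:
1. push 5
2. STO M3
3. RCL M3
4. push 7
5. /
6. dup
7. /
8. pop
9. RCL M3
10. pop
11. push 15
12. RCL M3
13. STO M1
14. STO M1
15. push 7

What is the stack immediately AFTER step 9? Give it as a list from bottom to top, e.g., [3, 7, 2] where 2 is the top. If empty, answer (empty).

After op 1 (push 5): stack=[5] mem=[0,0,0,0]
After op 2 (STO M3): stack=[empty] mem=[0,0,0,5]
After op 3 (RCL M3): stack=[5] mem=[0,0,0,5]
After op 4 (push 7): stack=[5,7] mem=[0,0,0,5]
After op 5 (/): stack=[0] mem=[0,0,0,5]
After op 6 (dup): stack=[0,0] mem=[0,0,0,5]
After op 7 (/): stack=[0] mem=[0,0,0,5]
After op 8 (pop): stack=[empty] mem=[0,0,0,5]
After op 9 (RCL M3): stack=[5] mem=[0,0,0,5]

[5]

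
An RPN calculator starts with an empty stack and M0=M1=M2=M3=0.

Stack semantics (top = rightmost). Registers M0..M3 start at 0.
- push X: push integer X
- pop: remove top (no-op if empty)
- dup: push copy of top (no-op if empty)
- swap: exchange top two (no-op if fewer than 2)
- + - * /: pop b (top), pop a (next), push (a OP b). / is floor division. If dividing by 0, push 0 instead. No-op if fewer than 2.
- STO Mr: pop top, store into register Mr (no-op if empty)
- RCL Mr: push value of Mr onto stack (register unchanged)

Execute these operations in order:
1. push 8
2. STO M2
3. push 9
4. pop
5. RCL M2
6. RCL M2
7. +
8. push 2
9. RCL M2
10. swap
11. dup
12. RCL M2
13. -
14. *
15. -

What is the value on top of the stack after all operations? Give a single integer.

Answer: 20

Derivation:
After op 1 (push 8): stack=[8] mem=[0,0,0,0]
After op 2 (STO M2): stack=[empty] mem=[0,0,8,0]
After op 3 (push 9): stack=[9] mem=[0,0,8,0]
After op 4 (pop): stack=[empty] mem=[0,0,8,0]
After op 5 (RCL M2): stack=[8] mem=[0,0,8,0]
After op 6 (RCL M2): stack=[8,8] mem=[0,0,8,0]
After op 7 (+): stack=[16] mem=[0,0,8,0]
After op 8 (push 2): stack=[16,2] mem=[0,0,8,0]
After op 9 (RCL M2): stack=[16,2,8] mem=[0,0,8,0]
After op 10 (swap): stack=[16,8,2] mem=[0,0,8,0]
After op 11 (dup): stack=[16,8,2,2] mem=[0,0,8,0]
After op 12 (RCL M2): stack=[16,8,2,2,8] mem=[0,0,8,0]
After op 13 (-): stack=[16,8,2,-6] mem=[0,0,8,0]
After op 14 (*): stack=[16,8,-12] mem=[0,0,8,0]
After op 15 (-): stack=[16,20] mem=[0,0,8,0]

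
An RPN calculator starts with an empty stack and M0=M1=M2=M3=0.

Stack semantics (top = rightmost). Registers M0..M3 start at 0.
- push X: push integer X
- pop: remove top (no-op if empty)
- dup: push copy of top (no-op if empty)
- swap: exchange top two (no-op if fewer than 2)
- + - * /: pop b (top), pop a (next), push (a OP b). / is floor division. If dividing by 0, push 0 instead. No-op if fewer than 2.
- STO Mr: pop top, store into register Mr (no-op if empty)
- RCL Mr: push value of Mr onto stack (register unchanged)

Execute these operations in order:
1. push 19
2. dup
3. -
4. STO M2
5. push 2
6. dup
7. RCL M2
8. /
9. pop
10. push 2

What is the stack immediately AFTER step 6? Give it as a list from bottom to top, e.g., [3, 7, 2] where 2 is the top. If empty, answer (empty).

After op 1 (push 19): stack=[19] mem=[0,0,0,0]
After op 2 (dup): stack=[19,19] mem=[0,0,0,0]
After op 3 (-): stack=[0] mem=[0,0,0,0]
After op 4 (STO M2): stack=[empty] mem=[0,0,0,0]
After op 5 (push 2): stack=[2] mem=[0,0,0,0]
After op 6 (dup): stack=[2,2] mem=[0,0,0,0]

[2, 2]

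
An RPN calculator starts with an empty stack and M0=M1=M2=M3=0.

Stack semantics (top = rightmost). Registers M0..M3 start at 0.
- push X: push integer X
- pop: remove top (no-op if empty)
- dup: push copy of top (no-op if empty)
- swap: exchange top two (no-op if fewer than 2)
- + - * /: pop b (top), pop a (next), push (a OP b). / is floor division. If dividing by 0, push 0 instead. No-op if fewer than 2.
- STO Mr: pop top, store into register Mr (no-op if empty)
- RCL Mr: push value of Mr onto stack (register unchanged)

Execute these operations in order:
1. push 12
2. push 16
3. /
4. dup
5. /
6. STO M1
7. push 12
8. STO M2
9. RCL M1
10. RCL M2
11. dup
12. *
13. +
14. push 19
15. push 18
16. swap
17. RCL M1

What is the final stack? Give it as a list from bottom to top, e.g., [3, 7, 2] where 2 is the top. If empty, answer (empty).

After op 1 (push 12): stack=[12] mem=[0,0,0,0]
After op 2 (push 16): stack=[12,16] mem=[0,0,0,0]
After op 3 (/): stack=[0] mem=[0,0,0,0]
After op 4 (dup): stack=[0,0] mem=[0,0,0,0]
After op 5 (/): stack=[0] mem=[0,0,0,0]
After op 6 (STO M1): stack=[empty] mem=[0,0,0,0]
After op 7 (push 12): stack=[12] mem=[0,0,0,0]
After op 8 (STO M2): stack=[empty] mem=[0,0,12,0]
After op 9 (RCL M1): stack=[0] mem=[0,0,12,0]
After op 10 (RCL M2): stack=[0,12] mem=[0,0,12,0]
After op 11 (dup): stack=[0,12,12] mem=[0,0,12,0]
After op 12 (*): stack=[0,144] mem=[0,0,12,0]
After op 13 (+): stack=[144] mem=[0,0,12,0]
After op 14 (push 19): stack=[144,19] mem=[0,0,12,0]
After op 15 (push 18): stack=[144,19,18] mem=[0,0,12,0]
After op 16 (swap): stack=[144,18,19] mem=[0,0,12,0]
After op 17 (RCL M1): stack=[144,18,19,0] mem=[0,0,12,0]

Answer: [144, 18, 19, 0]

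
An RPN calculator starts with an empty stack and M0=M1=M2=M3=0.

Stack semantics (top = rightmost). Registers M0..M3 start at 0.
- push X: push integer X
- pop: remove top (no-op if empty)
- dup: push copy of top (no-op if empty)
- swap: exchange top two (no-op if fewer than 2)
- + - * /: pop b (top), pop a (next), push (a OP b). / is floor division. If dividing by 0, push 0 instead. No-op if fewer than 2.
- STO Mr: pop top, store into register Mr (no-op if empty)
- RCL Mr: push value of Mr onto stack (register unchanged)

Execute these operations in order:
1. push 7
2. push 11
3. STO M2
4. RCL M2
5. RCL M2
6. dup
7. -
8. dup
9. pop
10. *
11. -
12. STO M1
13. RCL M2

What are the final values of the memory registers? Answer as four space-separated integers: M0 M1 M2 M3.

Answer: 0 7 11 0

Derivation:
After op 1 (push 7): stack=[7] mem=[0,0,0,0]
After op 2 (push 11): stack=[7,11] mem=[0,0,0,0]
After op 3 (STO M2): stack=[7] mem=[0,0,11,0]
After op 4 (RCL M2): stack=[7,11] mem=[0,0,11,0]
After op 5 (RCL M2): stack=[7,11,11] mem=[0,0,11,0]
After op 6 (dup): stack=[7,11,11,11] mem=[0,0,11,0]
After op 7 (-): stack=[7,11,0] mem=[0,0,11,0]
After op 8 (dup): stack=[7,11,0,0] mem=[0,0,11,0]
After op 9 (pop): stack=[7,11,0] mem=[0,0,11,0]
After op 10 (*): stack=[7,0] mem=[0,0,11,0]
After op 11 (-): stack=[7] mem=[0,0,11,0]
After op 12 (STO M1): stack=[empty] mem=[0,7,11,0]
After op 13 (RCL M2): stack=[11] mem=[0,7,11,0]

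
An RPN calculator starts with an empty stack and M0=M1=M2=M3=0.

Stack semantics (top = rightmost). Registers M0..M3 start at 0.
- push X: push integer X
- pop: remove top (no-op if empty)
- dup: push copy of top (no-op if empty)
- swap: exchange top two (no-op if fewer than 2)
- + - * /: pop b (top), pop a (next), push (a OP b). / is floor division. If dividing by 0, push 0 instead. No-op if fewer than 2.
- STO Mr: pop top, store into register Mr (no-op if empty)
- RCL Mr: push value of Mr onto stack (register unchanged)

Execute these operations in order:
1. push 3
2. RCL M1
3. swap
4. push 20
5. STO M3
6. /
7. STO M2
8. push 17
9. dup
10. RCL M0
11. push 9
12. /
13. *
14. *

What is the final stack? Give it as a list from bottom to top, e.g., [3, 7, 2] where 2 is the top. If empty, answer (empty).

After op 1 (push 3): stack=[3] mem=[0,0,0,0]
After op 2 (RCL M1): stack=[3,0] mem=[0,0,0,0]
After op 3 (swap): stack=[0,3] mem=[0,0,0,0]
After op 4 (push 20): stack=[0,3,20] mem=[0,0,0,0]
After op 5 (STO M3): stack=[0,3] mem=[0,0,0,20]
After op 6 (/): stack=[0] mem=[0,0,0,20]
After op 7 (STO M2): stack=[empty] mem=[0,0,0,20]
After op 8 (push 17): stack=[17] mem=[0,0,0,20]
After op 9 (dup): stack=[17,17] mem=[0,0,0,20]
After op 10 (RCL M0): stack=[17,17,0] mem=[0,0,0,20]
After op 11 (push 9): stack=[17,17,0,9] mem=[0,0,0,20]
After op 12 (/): stack=[17,17,0] mem=[0,0,0,20]
After op 13 (*): stack=[17,0] mem=[0,0,0,20]
After op 14 (*): stack=[0] mem=[0,0,0,20]

Answer: [0]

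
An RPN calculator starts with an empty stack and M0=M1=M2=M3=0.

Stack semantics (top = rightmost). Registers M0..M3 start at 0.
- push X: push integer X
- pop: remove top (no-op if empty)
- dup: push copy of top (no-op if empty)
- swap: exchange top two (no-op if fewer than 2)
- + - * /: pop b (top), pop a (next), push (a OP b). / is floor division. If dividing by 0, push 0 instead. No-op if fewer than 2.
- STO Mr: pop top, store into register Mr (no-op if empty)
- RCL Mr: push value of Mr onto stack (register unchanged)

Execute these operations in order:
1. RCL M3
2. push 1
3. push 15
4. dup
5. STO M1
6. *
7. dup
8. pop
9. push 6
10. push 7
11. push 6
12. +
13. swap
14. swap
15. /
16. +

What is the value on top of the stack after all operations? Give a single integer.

After op 1 (RCL M3): stack=[0] mem=[0,0,0,0]
After op 2 (push 1): stack=[0,1] mem=[0,0,0,0]
After op 3 (push 15): stack=[0,1,15] mem=[0,0,0,0]
After op 4 (dup): stack=[0,1,15,15] mem=[0,0,0,0]
After op 5 (STO M1): stack=[0,1,15] mem=[0,15,0,0]
After op 6 (*): stack=[0,15] mem=[0,15,0,0]
After op 7 (dup): stack=[0,15,15] mem=[0,15,0,0]
After op 8 (pop): stack=[0,15] mem=[0,15,0,0]
After op 9 (push 6): stack=[0,15,6] mem=[0,15,0,0]
After op 10 (push 7): stack=[0,15,6,7] mem=[0,15,0,0]
After op 11 (push 6): stack=[0,15,6,7,6] mem=[0,15,0,0]
After op 12 (+): stack=[0,15,6,13] mem=[0,15,0,0]
After op 13 (swap): stack=[0,15,13,6] mem=[0,15,0,0]
After op 14 (swap): stack=[0,15,6,13] mem=[0,15,0,0]
After op 15 (/): stack=[0,15,0] mem=[0,15,0,0]
After op 16 (+): stack=[0,15] mem=[0,15,0,0]

Answer: 15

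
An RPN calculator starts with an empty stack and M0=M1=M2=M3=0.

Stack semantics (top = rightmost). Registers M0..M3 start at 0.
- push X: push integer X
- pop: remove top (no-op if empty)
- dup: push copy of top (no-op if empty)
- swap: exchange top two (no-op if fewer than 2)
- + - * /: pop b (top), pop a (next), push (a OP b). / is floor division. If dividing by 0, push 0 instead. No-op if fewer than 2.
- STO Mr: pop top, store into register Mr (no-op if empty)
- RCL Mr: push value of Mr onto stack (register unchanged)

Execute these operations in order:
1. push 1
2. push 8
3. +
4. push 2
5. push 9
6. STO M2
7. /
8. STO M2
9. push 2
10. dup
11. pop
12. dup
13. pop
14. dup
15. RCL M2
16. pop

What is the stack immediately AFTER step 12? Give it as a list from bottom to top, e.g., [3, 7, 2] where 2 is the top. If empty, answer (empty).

After op 1 (push 1): stack=[1] mem=[0,0,0,0]
After op 2 (push 8): stack=[1,8] mem=[0,0,0,0]
After op 3 (+): stack=[9] mem=[0,0,0,0]
After op 4 (push 2): stack=[9,2] mem=[0,0,0,0]
After op 5 (push 9): stack=[9,2,9] mem=[0,0,0,0]
After op 6 (STO M2): stack=[9,2] mem=[0,0,9,0]
After op 7 (/): stack=[4] mem=[0,0,9,0]
After op 8 (STO M2): stack=[empty] mem=[0,0,4,0]
After op 9 (push 2): stack=[2] mem=[0,0,4,0]
After op 10 (dup): stack=[2,2] mem=[0,0,4,0]
After op 11 (pop): stack=[2] mem=[0,0,4,0]
After op 12 (dup): stack=[2,2] mem=[0,0,4,0]

[2, 2]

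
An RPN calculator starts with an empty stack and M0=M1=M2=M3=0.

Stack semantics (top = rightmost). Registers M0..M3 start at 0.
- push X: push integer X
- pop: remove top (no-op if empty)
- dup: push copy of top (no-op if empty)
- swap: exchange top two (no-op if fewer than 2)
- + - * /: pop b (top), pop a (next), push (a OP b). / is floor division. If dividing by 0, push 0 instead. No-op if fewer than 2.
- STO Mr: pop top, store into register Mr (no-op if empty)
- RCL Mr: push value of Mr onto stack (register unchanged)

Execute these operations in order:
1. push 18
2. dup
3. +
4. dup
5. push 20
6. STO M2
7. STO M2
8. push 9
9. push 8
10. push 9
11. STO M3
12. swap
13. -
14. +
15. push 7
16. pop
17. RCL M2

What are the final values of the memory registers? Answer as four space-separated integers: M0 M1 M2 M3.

After op 1 (push 18): stack=[18] mem=[0,0,0,0]
After op 2 (dup): stack=[18,18] mem=[0,0,0,0]
After op 3 (+): stack=[36] mem=[0,0,0,0]
After op 4 (dup): stack=[36,36] mem=[0,0,0,0]
After op 5 (push 20): stack=[36,36,20] mem=[0,0,0,0]
After op 6 (STO M2): stack=[36,36] mem=[0,0,20,0]
After op 7 (STO M2): stack=[36] mem=[0,0,36,0]
After op 8 (push 9): stack=[36,9] mem=[0,0,36,0]
After op 9 (push 8): stack=[36,9,8] mem=[0,0,36,0]
After op 10 (push 9): stack=[36,9,8,9] mem=[0,0,36,0]
After op 11 (STO M3): stack=[36,9,8] mem=[0,0,36,9]
After op 12 (swap): stack=[36,8,9] mem=[0,0,36,9]
After op 13 (-): stack=[36,-1] mem=[0,0,36,9]
After op 14 (+): stack=[35] mem=[0,0,36,9]
After op 15 (push 7): stack=[35,7] mem=[0,0,36,9]
After op 16 (pop): stack=[35] mem=[0,0,36,9]
After op 17 (RCL M2): stack=[35,36] mem=[0,0,36,9]

Answer: 0 0 36 9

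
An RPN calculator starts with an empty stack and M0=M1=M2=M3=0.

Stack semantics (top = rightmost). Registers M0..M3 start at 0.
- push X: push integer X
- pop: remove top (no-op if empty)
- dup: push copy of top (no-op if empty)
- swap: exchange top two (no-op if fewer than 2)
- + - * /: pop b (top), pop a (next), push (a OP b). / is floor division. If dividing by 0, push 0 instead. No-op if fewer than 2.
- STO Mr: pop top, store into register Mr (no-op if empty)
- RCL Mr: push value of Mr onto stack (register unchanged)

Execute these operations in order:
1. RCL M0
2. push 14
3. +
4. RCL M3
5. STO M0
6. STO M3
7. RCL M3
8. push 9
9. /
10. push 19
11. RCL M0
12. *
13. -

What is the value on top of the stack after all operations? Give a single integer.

After op 1 (RCL M0): stack=[0] mem=[0,0,0,0]
After op 2 (push 14): stack=[0,14] mem=[0,0,0,0]
After op 3 (+): stack=[14] mem=[0,0,0,0]
After op 4 (RCL M3): stack=[14,0] mem=[0,0,0,0]
After op 5 (STO M0): stack=[14] mem=[0,0,0,0]
After op 6 (STO M3): stack=[empty] mem=[0,0,0,14]
After op 7 (RCL M3): stack=[14] mem=[0,0,0,14]
After op 8 (push 9): stack=[14,9] mem=[0,0,0,14]
After op 9 (/): stack=[1] mem=[0,0,0,14]
After op 10 (push 19): stack=[1,19] mem=[0,0,0,14]
After op 11 (RCL M0): stack=[1,19,0] mem=[0,0,0,14]
After op 12 (*): stack=[1,0] mem=[0,0,0,14]
After op 13 (-): stack=[1] mem=[0,0,0,14]

Answer: 1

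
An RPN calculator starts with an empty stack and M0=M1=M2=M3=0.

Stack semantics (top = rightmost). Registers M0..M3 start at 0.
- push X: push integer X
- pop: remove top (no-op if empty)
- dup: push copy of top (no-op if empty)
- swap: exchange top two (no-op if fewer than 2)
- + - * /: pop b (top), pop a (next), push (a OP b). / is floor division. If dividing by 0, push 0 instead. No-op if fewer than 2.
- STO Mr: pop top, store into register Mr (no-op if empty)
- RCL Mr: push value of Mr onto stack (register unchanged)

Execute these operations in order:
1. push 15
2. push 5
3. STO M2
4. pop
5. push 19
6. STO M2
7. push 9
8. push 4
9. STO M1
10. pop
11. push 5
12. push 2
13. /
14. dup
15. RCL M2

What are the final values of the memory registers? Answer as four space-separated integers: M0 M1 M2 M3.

Answer: 0 4 19 0

Derivation:
After op 1 (push 15): stack=[15] mem=[0,0,0,0]
After op 2 (push 5): stack=[15,5] mem=[0,0,0,0]
After op 3 (STO M2): stack=[15] mem=[0,0,5,0]
After op 4 (pop): stack=[empty] mem=[0,0,5,0]
After op 5 (push 19): stack=[19] mem=[0,0,5,0]
After op 6 (STO M2): stack=[empty] mem=[0,0,19,0]
After op 7 (push 9): stack=[9] mem=[0,0,19,0]
After op 8 (push 4): stack=[9,4] mem=[0,0,19,0]
After op 9 (STO M1): stack=[9] mem=[0,4,19,0]
After op 10 (pop): stack=[empty] mem=[0,4,19,0]
After op 11 (push 5): stack=[5] mem=[0,4,19,0]
After op 12 (push 2): stack=[5,2] mem=[0,4,19,0]
After op 13 (/): stack=[2] mem=[0,4,19,0]
After op 14 (dup): stack=[2,2] mem=[0,4,19,0]
After op 15 (RCL M2): stack=[2,2,19] mem=[0,4,19,0]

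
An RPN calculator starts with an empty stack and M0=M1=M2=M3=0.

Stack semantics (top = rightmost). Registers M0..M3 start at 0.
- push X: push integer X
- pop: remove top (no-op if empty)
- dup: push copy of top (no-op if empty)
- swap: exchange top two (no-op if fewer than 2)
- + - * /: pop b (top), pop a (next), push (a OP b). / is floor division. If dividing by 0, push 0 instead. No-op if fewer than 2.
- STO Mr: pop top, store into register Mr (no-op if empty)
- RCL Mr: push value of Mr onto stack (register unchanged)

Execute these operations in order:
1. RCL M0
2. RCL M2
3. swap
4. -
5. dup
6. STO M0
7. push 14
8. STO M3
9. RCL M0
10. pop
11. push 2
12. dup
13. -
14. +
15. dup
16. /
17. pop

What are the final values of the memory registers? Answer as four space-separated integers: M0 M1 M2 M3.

After op 1 (RCL M0): stack=[0] mem=[0,0,0,0]
After op 2 (RCL M2): stack=[0,0] mem=[0,0,0,0]
After op 3 (swap): stack=[0,0] mem=[0,0,0,0]
After op 4 (-): stack=[0] mem=[0,0,0,0]
After op 5 (dup): stack=[0,0] mem=[0,0,0,0]
After op 6 (STO M0): stack=[0] mem=[0,0,0,0]
After op 7 (push 14): stack=[0,14] mem=[0,0,0,0]
After op 8 (STO M3): stack=[0] mem=[0,0,0,14]
After op 9 (RCL M0): stack=[0,0] mem=[0,0,0,14]
After op 10 (pop): stack=[0] mem=[0,0,0,14]
After op 11 (push 2): stack=[0,2] mem=[0,0,0,14]
After op 12 (dup): stack=[0,2,2] mem=[0,0,0,14]
After op 13 (-): stack=[0,0] mem=[0,0,0,14]
After op 14 (+): stack=[0] mem=[0,0,0,14]
After op 15 (dup): stack=[0,0] mem=[0,0,0,14]
After op 16 (/): stack=[0] mem=[0,0,0,14]
After op 17 (pop): stack=[empty] mem=[0,0,0,14]

Answer: 0 0 0 14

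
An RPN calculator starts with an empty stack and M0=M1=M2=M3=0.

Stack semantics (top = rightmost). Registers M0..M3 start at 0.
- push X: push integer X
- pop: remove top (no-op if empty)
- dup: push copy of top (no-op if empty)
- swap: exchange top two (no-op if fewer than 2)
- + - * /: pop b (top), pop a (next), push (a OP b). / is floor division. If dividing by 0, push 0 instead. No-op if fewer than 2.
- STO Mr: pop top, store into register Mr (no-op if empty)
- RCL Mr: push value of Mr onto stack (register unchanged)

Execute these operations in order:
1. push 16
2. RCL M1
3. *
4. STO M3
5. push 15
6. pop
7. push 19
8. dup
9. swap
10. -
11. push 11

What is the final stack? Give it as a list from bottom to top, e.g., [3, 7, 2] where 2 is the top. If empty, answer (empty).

Answer: [0, 11]

Derivation:
After op 1 (push 16): stack=[16] mem=[0,0,0,0]
After op 2 (RCL M1): stack=[16,0] mem=[0,0,0,0]
After op 3 (*): stack=[0] mem=[0,0,0,0]
After op 4 (STO M3): stack=[empty] mem=[0,0,0,0]
After op 5 (push 15): stack=[15] mem=[0,0,0,0]
After op 6 (pop): stack=[empty] mem=[0,0,0,0]
After op 7 (push 19): stack=[19] mem=[0,0,0,0]
After op 8 (dup): stack=[19,19] mem=[0,0,0,0]
After op 9 (swap): stack=[19,19] mem=[0,0,0,0]
After op 10 (-): stack=[0] mem=[0,0,0,0]
After op 11 (push 11): stack=[0,11] mem=[0,0,0,0]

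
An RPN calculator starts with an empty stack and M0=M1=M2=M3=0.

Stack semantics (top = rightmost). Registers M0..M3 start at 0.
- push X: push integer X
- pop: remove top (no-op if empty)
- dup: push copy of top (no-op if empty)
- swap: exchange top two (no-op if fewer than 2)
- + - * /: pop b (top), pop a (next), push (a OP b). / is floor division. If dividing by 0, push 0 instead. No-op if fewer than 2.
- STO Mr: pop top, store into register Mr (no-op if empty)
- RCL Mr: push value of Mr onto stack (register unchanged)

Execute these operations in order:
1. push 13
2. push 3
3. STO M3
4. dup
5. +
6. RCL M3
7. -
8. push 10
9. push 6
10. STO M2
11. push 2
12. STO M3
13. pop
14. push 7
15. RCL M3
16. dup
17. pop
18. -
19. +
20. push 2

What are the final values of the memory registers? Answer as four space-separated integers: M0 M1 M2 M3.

Answer: 0 0 6 2

Derivation:
After op 1 (push 13): stack=[13] mem=[0,0,0,0]
After op 2 (push 3): stack=[13,3] mem=[0,0,0,0]
After op 3 (STO M3): stack=[13] mem=[0,0,0,3]
After op 4 (dup): stack=[13,13] mem=[0,0,0,3]
After op 5 (+): stack=[26] mem=[0,0,0,3]
After op 6 (RCL M3): stack=[26,3] mem=[0,0,0,3]
After op 7 (-): stack=[23] mem=[0,0,0,3]
After op 8 (push 10): stack=[23,10] mem=[0,0,0,3]
After op 9 (push 6): stack=[23,10,6] mem=[0,0,0,3]
After op 10 (STO M2): stack=[23,10] mem=[0,0,6,3]
After op 11 (push 2): stack=[23,10,2] mem=[0,0,6,3]
After op 12 (STO M3): stack=[23,10] mem=[0,0,6,2]
After op 13 (pop): stack=[23] mem=[0,0,6,2]
After op 14 (push 7): stack=[23,7] mem=[0,0,6,2]
After op 15 (RCL M3): stack=[23,7,2] mem=[0,0,6,2]
After op 16 (dup): stack=[23,7,2,2] mem=[0,0,6,2]
After op 17 (pop): stack=[23,7,2] mem=[0,0,6,2]
After op 18 (-): stack=[23,5] mem=[0,0,6,2]
After op 19 (+): stack=[28] mem=[0,0,6,2]
After op 20 (push 2): stack=[28,2] mem=[0,0,6,2]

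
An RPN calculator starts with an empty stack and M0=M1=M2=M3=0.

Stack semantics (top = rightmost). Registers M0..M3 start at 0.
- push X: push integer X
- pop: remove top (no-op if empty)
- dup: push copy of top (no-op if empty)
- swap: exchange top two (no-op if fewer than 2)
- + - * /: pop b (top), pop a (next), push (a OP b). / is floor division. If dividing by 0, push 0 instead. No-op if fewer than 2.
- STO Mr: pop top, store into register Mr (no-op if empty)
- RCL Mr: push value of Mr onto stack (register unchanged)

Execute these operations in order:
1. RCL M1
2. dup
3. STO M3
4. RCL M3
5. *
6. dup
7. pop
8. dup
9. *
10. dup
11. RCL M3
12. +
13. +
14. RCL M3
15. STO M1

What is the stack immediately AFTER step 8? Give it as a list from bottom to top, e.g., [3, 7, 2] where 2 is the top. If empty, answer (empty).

After op 1 (RCL M1): stack=[0] mem=[0,0,0,0]
After op 2 (dup): stack=[0,0] mem=[0,0,0,0]
After op 3 (STO M3): stack=[0] mem=[0,0,0,0]
After op 4 (RCL M3): stack=[0,0] mem=[0,0,0,0]
After op 5 (*): stack=[0] mem=[0,0,0,0]
After op 6 (dup): stack=[0,0] mem=[0,0,0,0]
After op 7 (pop): stack=[0] mem=[0,0,0,0]
After op 8 (dup): stack=[0,0] mem=[0,0,0,0]

[0, 0]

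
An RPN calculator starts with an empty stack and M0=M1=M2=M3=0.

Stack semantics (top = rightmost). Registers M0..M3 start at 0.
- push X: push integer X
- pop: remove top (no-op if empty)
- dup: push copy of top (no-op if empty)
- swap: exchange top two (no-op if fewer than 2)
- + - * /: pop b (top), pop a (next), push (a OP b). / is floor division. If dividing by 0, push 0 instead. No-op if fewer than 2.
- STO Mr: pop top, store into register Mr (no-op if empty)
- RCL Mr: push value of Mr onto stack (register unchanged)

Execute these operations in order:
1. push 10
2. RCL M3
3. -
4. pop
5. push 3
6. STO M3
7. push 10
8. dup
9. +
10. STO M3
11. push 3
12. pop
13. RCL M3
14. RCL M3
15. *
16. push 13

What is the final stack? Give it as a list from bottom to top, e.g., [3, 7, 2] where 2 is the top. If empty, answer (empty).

Answer: [400, 13]

Derivation:
After op 1 (push 10): stack=[10] mem=[0,0,0,0]
After op 2 (RCL M3): stack=[10,0] mem=[0,0,0,0]
After op 3 (-): stack=[10] mem=[0,0,0,0]
After op 4 (pop): stack=[empty] mem=[0,0,0,0]
After op 5 (push 3): stack=[3] mem=[0,0,0,0]
After op 6 (STO M3): stack=[empty] mem=[0,0,0,3]
After op 7 (push 10): stack=[10] mem=[0,0,0,3]
After op 8 (dup): stack=[10,10] mem=[0,0,0,3]
After op 9 (+): stack=[20] mem=[0,0,0,3]
After op 10 (STO M3): stack=[empty] mem=[0,0,0,20]
After op 11 (push 3): stack=[3] mem=[0,0,0,20]
After op 12 (pop): stack=[empty] mem=[0,0,0,20]
After op 13 (RCL M3): stack=[20] mem=[0,0,0,20]
After op 14 (RCL M3): stack=[20,20] mem=[0,0,0,20]
After op 15 (*): stack=[400] mem=[0,0,0,20]
After op 16 (push 13): stack=[400,13] mem=[0,0,0,20]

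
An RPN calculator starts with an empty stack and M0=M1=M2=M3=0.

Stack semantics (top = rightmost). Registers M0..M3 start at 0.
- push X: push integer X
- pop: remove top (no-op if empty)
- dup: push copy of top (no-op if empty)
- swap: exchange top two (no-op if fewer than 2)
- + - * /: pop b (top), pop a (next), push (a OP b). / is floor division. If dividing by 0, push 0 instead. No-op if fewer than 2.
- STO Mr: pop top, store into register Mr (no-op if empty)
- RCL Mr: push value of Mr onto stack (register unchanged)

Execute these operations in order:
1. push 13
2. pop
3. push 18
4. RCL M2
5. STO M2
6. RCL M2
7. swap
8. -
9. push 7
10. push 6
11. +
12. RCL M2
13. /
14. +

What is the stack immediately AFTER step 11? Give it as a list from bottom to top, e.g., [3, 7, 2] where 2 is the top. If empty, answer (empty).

After op 1 (push 13): stack=[13] mem=[0,0,0,0]
After op 2 (pop): stack=[empty] mem=[0,0,0,0]
After op 3 (push 18): stack=[18] mem=[0,0,0,0]
After op 4 (RCL M2): stack=[18,0] mem=[0,0,0,0]
After op 5 (STO M2): stack=[18] mem=[0,0,0,0]
After op 6 (RCL M2): stack=[18,0] mem=[0,0,0,0]
After op 7 (swap): stack=[0,18] mem=[0,0,0,0]
After op 8 (-): stack=[-18] mem=[0,0,0,0]
After op 9 (push 7): stack=[-18,7] mem=[0,0,0,0]
After op 10 (push 6): stack=[-18,7,6] mem=[0,0,0,0]
After op 11 (+): stack=[-18,13] mem=[0,0,0,0]

[-18, 13]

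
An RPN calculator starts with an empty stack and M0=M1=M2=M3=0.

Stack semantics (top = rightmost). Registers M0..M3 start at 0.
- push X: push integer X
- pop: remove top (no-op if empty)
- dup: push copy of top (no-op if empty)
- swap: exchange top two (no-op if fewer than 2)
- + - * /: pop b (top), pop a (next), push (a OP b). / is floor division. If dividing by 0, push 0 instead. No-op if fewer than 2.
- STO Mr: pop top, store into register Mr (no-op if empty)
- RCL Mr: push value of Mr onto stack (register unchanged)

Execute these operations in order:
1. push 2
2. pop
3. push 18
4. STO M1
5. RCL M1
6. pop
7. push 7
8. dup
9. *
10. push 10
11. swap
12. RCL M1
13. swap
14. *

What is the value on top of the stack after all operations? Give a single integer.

Answer: 882

Derivation:
After op 1 (push 2): stack=[2] mem=[0,0,0,0]
After op 2 (pop): stack=[empty] mem=[0,0,0,0]
After op 3 (push 18): stack=[18] mem=[0,0,0,0]
After op 4 (STO M1): stack=[empty] mem=[0,18,0,0]
After op 5 (RCL M1): stack=[18] mem=[0,18,0,0]
After op 6 (pop): stack=[empty] mem=[0,18,0,0]
After op 7 (push 7): stack=[7] mem=[0,18,0,0]
After op 8 (dup): stack=[7,7] mem=[0,18,0,0]
After op 9 (*): stack=[49] mem=[0,18,0,0]
After op 10 (push 10): stack=[49,10] mem=[0,18,0,0]
After op 11 (swap): stack=[10,49] mem=[0,18,0,0]
After op 12 (RCL M1): stack=[10,49,18] mem=[0,18,0,0]
After op 13 (swap): stack=[10,18,49] mem=[0,18,0,0]
After op 14 (*): stack=[10,882] mem=[0,18,0,0]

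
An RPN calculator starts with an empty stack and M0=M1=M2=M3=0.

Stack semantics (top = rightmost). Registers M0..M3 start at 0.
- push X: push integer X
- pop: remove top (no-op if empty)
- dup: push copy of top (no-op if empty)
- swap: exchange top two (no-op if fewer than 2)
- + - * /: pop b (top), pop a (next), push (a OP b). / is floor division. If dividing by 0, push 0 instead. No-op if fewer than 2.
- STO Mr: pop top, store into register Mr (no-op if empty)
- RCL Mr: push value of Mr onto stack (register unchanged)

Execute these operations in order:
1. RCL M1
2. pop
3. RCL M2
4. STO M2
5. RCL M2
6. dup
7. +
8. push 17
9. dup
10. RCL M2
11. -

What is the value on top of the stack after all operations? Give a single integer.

After op 1 (RCL M1): stack=[0] mem=[0,0,0,0]
After op 2 (pop): stack=[empty] mem=[0,0,0,0]
After op 3 (RCL M2): stack=[0] mem=[0,0,0,0]
After op 4 (STO M2): stack=[empty] mem=[0,0,0,0]
After op 5 (RCL M2): stack=[0] mem=[0,0,0,0]
After op 6 (dup): stack=[0,0] mem=[0,0,0,0]
After op 7 (+): stack=[0] mem=[0,0,0,0]
After op 8 (push 17): stack=[0,17] mem=[0,0,0,0]
After op 9 (dup): stack=[0,17,17] mem=[0,0,0,0]
After op 10 (RCL M2): stack=[0,17,17,0] mem=[0,0,0,0]
After op 11 (-): stack=[0,17,17] mem=[0,0,0,0]

Answer: 17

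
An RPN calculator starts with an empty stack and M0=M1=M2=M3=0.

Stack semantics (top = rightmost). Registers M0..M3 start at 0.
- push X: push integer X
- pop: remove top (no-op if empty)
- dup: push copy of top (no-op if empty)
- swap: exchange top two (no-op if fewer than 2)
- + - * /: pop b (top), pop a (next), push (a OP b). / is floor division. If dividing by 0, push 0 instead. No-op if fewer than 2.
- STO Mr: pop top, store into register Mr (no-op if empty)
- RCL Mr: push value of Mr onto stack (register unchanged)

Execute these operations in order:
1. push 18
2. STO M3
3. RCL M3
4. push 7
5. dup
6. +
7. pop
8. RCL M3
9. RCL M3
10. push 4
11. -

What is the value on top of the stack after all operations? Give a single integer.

Answer: 14

Derivation:
After op 1 (push 18): stack=[18] mem=[0,0,0,0]
After op 2 (STO M3): stack=[empty] mem=[0,0,0,18]
After op 3 (RCL M3): stack=[18] mem=[0,0,0,18]
After op 4 (push 7): stack=[18,7] mem=[0,0,0,18]
After op 5 (dup): stack=[18,7,7] mem=[0,0,0,18]
After op 6 (+): stack=[18,14] mem=[0,0,0,18]
After op 7 (pop): stack=[18] mem=[0,0,0,18]
After op 8 (RCL M3): stack=[18,18] mem=[0,0,0,18]
After op 9 (RCL M3): stack=[18,18,18] mem=[0,0,0,18]
After op 10 (push 4): stack=[18,18,18,4] mem=[0,0,0,18]
After op 11 (-): stack=[18,18,14] mem=[0,0,0,18]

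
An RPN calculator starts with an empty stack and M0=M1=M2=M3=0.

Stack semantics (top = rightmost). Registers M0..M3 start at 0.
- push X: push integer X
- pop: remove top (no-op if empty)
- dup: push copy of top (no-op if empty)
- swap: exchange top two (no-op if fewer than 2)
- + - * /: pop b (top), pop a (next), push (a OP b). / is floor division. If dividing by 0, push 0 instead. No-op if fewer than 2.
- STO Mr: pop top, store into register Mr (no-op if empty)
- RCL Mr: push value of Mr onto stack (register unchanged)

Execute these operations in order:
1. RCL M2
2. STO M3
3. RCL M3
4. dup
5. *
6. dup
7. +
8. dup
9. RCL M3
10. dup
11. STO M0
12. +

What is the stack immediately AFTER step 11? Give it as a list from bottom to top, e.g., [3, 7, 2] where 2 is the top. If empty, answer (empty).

After op 1 (RCL M2): stack=[0] mem=[0,0,0,0]
After op 2 (STO M3): stack=[empty] mem=[0,0,0,0]
After op 3 (RCL M3): stack=[0] mem=[0,0,0,0]
After op 4 (dup): stack=[0,0] mem=[0,0,0,0]
After op 5 (*): stack=[0] mem=[0,0,0,0]
After op 6 (dup): stack=[0,0] mem=[0,0,0,0]
After op 7 (+): stack=[0] mem=[0,0,0,0]
After op 8 (dup): stack=[0,0] mem=[0,0,0,0]
After op 9 (RCL M3): stack=[0,0,0] mem=[0,0,0,0]
After op 10 (dup): stack=[0,0,0,0] mem=[0,0,0,0]
After op 11 (STO M0): stack=[0,0,0] mem=[0,0,0,0]

[0, 0, 0]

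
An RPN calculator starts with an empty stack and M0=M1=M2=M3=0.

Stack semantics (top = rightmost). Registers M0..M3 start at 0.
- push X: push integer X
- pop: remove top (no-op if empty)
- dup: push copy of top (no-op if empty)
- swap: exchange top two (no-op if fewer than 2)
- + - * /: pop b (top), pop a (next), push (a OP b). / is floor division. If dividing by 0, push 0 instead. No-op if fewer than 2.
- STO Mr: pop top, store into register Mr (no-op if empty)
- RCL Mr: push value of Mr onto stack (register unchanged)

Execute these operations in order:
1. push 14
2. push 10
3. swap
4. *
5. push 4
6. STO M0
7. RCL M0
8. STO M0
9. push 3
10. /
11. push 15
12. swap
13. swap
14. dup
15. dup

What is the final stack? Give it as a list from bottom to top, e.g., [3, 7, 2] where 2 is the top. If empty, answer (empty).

After op 1 (push 14): stack=[14] mem=[0,0,0,0]
After op 2 (push 10): stack=[14,10] mem=[0,0,0,0]
After op 3 (swap): stack=[10,14] mem=[0,0,0,0]
After op 4 (*): stack=[140] mem=[0,0,0,0]
After op 5 (push 4): stack=[140,4] mem=[0,0,0,0]
After op 6 (STO M0): stack=[140] mem=[4,0,0,0]
After op 7 (RCL M0): stack=[140,4] mem=[4,0,0,0]
After op 8 (STO M0): stack=[140] mem=[4,0,0,0]
After op 9 (push 3): stack=[140,3] mem=[4,0,0,0]
After op 10 (/): stack=[46] mem=[4,0,0,0]
After op 11 (push 15): stack=[46,15] mem=[4,0,0,0]
After op 12 (swap): stack=[15,46] mem=[4,0,0,0]
After op 13 (swap): stack=[46,15] mem=[4,0,0,0]
After op 14 (dup): stack=[46,15,15] mem=[4,0,0,0]
After op 15 (dup): stack=[46,15,15,15] mem=[4,0,0,0]

Answer: [46, 15, 15, 15]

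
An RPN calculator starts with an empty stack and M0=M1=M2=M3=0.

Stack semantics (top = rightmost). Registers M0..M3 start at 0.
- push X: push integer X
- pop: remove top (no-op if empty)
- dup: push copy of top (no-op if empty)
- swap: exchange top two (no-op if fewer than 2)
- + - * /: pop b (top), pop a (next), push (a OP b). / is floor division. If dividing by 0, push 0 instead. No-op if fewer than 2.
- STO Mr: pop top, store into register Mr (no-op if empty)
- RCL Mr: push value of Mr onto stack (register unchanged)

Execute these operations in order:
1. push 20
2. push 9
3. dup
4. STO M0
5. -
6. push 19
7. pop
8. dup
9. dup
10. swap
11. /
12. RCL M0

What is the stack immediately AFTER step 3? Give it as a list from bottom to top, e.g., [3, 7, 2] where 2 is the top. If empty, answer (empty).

After op 1 (push 20): stack=[20] mem=[0,0,0,0]
After op 2 (push 9): stack=[20,9] mem=[0,0,0,0]
After op 3 (dup): stack=[20,9,9] mem=[0,0,0,0]

[20, 9, 9]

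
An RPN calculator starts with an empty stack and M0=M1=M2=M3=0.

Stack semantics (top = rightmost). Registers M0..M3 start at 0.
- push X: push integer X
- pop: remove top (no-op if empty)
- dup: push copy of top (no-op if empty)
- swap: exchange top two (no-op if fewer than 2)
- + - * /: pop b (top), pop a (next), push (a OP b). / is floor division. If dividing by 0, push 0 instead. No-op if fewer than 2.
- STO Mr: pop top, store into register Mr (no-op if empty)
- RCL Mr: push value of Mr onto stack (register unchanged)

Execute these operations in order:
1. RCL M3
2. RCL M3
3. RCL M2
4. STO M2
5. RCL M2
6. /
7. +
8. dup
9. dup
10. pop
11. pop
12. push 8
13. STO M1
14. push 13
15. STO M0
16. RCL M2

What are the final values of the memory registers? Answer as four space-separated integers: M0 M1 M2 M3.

After op 1 (RCL M3): stack=[0] mem=[0,0,0,0]
After op 2 (RCL M3): stack=[0,0] mem=[0,0,0,0]
After op 3 (RCL M2): stack=[0,0,0] mem=[0,0,0,0]
After op 4 (STO M2): stack=[0,0] mem=[0,0,0,0]
After op 5 (RCL M2): stack=[0,0,0] mem=[0,0,0,0]
After op 6 (/): stack=[0,0] mem=[0,0,0,0]
After op 7 (+): stack=[0] mem=[0,0,0,0]
After op 8 (dup): stack=[0,0] mem=[0,0,0,0]
After op 9 (dup): stack=[0,0,0] mem=[0,0,0,0]
After op 10 (pop): stack=[0,0] mem=[0,0,0,0]
After op 11 (pop): stack=[0] mem=[0,0,0,0]
After op 12 (push 8): stack=[0,8] mem=[0,0,0,0]
After op 13 (STO M1): stack=[0] mem=[0,8,0,0]
After op 14 (push 13): stack=[0,13] mem=[0,8,0,0]
After op 15 (STO M0): stack=[0] mem=[13,8,0,0]
After op 16 (RCL M2): stack=[0,0] mem=[13,8,0,0]

Answer: 13 8 0 0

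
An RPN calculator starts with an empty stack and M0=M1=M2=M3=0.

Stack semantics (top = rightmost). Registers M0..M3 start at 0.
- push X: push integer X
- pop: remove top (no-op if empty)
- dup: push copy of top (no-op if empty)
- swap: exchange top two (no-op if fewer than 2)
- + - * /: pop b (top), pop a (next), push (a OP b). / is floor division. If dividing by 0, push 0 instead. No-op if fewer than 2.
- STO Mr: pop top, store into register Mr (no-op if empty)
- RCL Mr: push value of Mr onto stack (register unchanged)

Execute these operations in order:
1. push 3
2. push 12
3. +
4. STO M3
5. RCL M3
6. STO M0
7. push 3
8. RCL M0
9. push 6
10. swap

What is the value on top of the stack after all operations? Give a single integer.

After op 1 (push 3): stack=[3] mem=[0,0,0,0]
After op 2 (push 12): stack=[3,12] mem=[0,0,0,0]
After op 3 (+): stack=[15] mem=[0,0,0,0]
After op 4 (STO M3): stack=[empty] mem=[0,0,0,15]
After op 5 (RCL M3): stack=[15] mem=[0,0,0,15]
After op 6 (STO M0): stack=[empty] mem=[15,0,0,15]
After op 7 (push 3): stack=[3] mem=[15,0,0,15]
After op 8 (RCL M0): stack=[3,15] mem=[15,0,0,15]
After op 9 (push 6): stack=[3,15,6] mem=[15,0,0,15]
After op 10 (swap): stack=[3,6,15] mem=[15,0,0,15]

Answer: 15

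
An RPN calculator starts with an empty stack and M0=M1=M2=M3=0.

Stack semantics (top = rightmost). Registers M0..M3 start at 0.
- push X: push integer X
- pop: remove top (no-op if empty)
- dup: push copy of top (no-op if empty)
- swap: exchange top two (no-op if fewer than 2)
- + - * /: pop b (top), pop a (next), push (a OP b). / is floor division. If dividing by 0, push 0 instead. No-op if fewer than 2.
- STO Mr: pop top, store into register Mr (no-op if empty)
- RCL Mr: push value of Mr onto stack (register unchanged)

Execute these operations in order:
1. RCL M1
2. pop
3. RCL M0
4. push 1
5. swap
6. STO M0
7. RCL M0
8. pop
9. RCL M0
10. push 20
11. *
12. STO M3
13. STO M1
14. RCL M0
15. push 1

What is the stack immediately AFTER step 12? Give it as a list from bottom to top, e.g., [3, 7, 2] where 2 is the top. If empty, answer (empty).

After op 1 (RCL M1): stack=[0] mem=[0,0,0,0]
After op 2 (pop): stack=[empty] mem=[0,0,0,0]
After op 3 (RCL M0): stack=[0] mem=[0,0,0,0]
After op 4 (push 1): stack=[0,1] mem=[0,0,0,0]
After op 5 (swap): stack=[1,0] mem=[0,0,0,0]
After op 6 (STO M0): stack=[1] mem=[0,0,0,0]
After op 7 (RCL M0): stack=[1,0] mem=[0,0,0,0]
After op 8 (pop): stack=[1] mem=[0,0,0,0]
After op 9 (RCL M0): stack=[1,0] mem=[0,0,0,0]
After op 10 (push 20): stack=[1,0,20] mem=[0,0,0,0]
After op 11 (*): stack=[1,0] mem=[0,0,0,0]
After op 12 (STO M3): stack=[1] mem=[0,0,0,0]

[1]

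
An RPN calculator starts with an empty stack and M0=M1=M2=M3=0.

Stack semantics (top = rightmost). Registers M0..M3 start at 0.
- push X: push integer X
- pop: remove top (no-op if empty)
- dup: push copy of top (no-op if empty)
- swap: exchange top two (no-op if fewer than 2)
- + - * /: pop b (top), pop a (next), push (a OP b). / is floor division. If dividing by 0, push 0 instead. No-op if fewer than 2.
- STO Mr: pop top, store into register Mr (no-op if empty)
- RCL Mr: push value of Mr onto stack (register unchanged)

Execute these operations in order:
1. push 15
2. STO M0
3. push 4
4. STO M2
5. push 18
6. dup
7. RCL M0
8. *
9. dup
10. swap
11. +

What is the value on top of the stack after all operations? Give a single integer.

Answer: 540

Derivation:
After op 1 (push 15): stack=[15] mem=[0,0,0,0]
After op 2 (STO M0): stack=[empty] mem=[15,0,0,0]
After op 3 (push 4): stack=[4] mem=[15,0,0,0]
After op 4 (STO M2): stack=[empty] mem=[15,0,4,0]
After op 5 (push 18): stack=[18] mem=[15,0,4,0]
After op 6 (dup): stack=[18,18] mem=[15,0,4,0]
After op 7 (RCL M0): stack=[18,18,15] mem=[15,0,4,0]
After op 8 (*): stack=[18,270] mem=[15,0,4,0]
After op 9 (dup): stack=[18,270,270] mem=[15,0,4,0]
After op 10 (swap): stack=[18,270,270] mem=[15,0,4,0]
After op 11 (+): stack=[18,540] mem=[15,0,4,0]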